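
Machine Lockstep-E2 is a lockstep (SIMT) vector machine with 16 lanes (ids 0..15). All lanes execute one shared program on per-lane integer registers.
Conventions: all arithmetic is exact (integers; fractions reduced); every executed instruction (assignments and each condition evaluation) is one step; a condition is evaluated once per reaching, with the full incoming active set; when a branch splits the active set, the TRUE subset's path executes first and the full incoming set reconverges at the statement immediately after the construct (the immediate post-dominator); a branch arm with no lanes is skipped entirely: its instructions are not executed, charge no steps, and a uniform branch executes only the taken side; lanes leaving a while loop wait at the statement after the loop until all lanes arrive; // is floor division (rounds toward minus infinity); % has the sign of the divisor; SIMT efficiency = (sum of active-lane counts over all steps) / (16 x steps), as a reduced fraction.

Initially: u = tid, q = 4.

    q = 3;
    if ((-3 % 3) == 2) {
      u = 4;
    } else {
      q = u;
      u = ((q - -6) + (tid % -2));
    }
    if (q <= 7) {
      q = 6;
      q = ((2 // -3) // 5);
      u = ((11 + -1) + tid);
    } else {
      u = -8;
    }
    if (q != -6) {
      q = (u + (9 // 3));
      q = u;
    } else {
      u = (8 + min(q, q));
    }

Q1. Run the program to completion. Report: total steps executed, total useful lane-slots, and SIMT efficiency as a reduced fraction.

Answer: 12 steps, 160 useful, 5/6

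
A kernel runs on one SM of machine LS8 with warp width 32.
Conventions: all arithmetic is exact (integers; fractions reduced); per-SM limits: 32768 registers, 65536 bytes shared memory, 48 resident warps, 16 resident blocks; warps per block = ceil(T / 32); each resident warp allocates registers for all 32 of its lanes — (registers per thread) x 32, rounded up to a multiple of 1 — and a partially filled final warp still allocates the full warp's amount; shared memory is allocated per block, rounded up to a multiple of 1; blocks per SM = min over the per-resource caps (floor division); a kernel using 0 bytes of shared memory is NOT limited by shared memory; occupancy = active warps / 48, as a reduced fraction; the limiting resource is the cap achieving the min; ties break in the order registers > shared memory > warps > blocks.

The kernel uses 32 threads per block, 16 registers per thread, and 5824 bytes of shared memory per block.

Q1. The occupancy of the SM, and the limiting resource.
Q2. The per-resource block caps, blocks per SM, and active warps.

Answer: occupancy 11/48, limited by shared memory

registers: 64 blocks
shared memory: 11 blocks
warps: 48 blocks
blocks: 16 blocks

Answer: 11 blocks, 11 active warps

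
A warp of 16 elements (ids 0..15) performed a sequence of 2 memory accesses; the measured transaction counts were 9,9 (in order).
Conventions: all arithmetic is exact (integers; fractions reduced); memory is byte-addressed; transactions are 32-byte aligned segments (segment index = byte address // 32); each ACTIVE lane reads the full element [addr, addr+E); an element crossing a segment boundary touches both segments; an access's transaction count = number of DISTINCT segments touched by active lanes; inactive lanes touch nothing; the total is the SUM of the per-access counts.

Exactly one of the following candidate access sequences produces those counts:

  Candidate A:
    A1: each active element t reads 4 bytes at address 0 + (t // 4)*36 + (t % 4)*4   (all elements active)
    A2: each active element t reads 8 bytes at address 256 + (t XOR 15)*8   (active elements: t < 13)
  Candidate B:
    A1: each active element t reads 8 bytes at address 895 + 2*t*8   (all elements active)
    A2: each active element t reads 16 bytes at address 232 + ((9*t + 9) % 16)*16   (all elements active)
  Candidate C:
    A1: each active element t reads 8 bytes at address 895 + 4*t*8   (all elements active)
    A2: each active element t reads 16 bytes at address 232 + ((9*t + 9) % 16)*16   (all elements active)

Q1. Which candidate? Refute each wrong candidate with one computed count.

A: A1 gives 4 transactions, not 9
C: A1 gives 17 transactions, not 9
B: all counts match (9,9)

Answer: B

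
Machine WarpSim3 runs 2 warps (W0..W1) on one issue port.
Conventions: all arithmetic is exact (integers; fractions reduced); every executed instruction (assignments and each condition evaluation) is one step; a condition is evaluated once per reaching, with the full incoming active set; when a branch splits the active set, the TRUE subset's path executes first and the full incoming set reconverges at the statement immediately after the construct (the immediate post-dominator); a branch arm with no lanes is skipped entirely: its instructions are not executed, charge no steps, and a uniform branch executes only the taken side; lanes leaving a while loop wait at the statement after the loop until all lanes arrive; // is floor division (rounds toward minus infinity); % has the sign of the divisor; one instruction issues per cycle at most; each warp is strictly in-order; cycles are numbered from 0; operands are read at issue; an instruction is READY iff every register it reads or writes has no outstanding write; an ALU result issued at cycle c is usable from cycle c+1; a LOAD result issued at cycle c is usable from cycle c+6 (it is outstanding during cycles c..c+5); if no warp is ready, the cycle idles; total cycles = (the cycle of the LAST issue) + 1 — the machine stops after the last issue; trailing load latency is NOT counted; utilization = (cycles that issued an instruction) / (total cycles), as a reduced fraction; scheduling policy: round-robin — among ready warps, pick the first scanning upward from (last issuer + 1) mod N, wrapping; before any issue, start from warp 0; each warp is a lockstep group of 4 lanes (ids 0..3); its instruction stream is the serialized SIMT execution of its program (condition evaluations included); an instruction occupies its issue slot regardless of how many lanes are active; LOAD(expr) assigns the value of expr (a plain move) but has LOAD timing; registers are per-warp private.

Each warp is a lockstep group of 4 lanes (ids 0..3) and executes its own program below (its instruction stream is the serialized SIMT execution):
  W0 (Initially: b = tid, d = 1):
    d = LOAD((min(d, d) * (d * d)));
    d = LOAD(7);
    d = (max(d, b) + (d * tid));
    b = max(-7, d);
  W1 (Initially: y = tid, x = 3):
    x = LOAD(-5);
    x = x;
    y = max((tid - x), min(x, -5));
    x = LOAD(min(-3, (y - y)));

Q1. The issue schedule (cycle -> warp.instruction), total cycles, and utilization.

cycle 0: W0.I0
cycle 1: W1.I0
cycle 2: idle
cycle 3: idle
cycle 4: idle
cycle 5: idle
cycle 6: W0.I1
cycle 7: W1.I1
cycle 8: W1.I2
cycle 9: W1.I3
cycle 10: idle
cycle 11: idle
cycle 12: W0.I2
cycle 13: W0.I3

Answer: 14 cycles, utilization 4/7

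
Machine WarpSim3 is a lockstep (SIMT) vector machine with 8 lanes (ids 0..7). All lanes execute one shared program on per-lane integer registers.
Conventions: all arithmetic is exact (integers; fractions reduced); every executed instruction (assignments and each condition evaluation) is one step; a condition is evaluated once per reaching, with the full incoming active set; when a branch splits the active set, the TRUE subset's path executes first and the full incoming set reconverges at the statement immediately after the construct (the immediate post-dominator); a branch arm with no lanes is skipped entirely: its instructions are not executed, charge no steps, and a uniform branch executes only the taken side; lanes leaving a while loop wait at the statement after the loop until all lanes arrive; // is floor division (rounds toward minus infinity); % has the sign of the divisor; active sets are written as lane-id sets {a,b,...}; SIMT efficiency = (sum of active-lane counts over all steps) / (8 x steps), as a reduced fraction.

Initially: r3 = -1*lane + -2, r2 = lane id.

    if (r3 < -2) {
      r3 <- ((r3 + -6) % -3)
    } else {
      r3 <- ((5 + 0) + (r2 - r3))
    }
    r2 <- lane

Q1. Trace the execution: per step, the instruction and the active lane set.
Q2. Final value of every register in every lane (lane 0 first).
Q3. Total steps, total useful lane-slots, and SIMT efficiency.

step 0: eval (r3 < -2)               {0,1,2,3,4,5,6,7}
step 1: r3 <- ((r3 + -6) % -3)       {1,2,3,4,5,6,7}
step 2: r3 <- ((5 + 0) + (r2 - r3))  {0}
step 3: r2 <- lane                   {0,1,2,3,4,5,6,7}

Answer: 4 steps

r3: 7,0,-1,-2,0,-1,-2,0
r2: 0,1,2,3,4,5,6,7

steps = 4; useful = 24; efficiency = 24/32 = 3/4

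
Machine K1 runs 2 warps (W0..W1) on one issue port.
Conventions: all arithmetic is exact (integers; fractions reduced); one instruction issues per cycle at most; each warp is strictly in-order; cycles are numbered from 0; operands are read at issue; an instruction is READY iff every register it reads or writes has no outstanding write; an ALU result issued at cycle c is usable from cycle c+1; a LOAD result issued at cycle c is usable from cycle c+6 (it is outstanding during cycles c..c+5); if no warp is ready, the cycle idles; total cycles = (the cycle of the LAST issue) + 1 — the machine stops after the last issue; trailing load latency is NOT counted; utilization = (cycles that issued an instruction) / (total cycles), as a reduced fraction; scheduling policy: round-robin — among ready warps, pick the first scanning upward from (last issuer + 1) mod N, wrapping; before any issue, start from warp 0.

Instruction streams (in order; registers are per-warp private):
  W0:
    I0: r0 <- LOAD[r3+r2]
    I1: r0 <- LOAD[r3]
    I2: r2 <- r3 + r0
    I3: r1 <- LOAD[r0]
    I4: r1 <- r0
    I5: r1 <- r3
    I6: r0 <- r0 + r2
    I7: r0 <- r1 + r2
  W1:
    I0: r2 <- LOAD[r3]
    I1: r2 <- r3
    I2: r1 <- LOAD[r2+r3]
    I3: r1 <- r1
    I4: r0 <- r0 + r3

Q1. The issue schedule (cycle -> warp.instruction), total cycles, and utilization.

cycle 0: W0.I0
cycle 1: W1.I0
cycle 2: idle
cycle 3: idle
cycle 4: idle
cycle 5: idle
cycle 6: W0.I1
cycle 7: W1.I1
cycle 8: W1.I2
cycle 9: idle
cycle 10: idle
cycle 11: idle
cycle 12: W0.I2
cycle 13: W0.I3
cycle 14: W1.I3
cycle 15: W1.I4
cycle 16: idle
cycle 17: idle
cycle 18: idle
cycle 19: W0.I4
cycle 20: W0.I5
cycle 21: W0.I6
cycle 22: W0.I7

Answer: 23 cycles, utilization 13/23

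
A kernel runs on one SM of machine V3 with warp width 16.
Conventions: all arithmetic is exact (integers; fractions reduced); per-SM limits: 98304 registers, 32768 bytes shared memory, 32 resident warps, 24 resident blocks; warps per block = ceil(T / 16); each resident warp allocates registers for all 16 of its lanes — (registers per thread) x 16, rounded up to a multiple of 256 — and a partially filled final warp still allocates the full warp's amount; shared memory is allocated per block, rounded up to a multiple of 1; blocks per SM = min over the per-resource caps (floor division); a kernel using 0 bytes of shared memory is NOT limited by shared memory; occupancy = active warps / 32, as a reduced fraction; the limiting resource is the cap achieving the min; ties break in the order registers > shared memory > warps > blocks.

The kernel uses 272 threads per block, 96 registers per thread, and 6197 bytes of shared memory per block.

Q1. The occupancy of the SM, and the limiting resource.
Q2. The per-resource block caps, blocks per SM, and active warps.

Answer: occupancy 17/32, limited by warps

registers: 3 blocks
shared memory: 5 blocks
warps: 1 block
blocks: 24 blocks

Answer: 1 block, 17 active warps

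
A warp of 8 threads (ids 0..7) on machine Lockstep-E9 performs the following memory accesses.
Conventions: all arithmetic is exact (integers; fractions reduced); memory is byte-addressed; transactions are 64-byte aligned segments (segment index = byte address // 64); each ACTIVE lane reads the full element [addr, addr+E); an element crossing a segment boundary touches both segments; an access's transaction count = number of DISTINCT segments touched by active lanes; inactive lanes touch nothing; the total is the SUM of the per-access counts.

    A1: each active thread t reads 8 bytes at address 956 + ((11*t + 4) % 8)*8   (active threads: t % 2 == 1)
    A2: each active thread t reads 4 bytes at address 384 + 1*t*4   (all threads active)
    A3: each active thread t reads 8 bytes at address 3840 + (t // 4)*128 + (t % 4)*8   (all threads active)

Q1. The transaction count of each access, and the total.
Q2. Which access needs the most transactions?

A1: 1 transaction
A2: 1 transaction
A3: 2 transactions

Answer: 1,1,2; total 4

Answer: A3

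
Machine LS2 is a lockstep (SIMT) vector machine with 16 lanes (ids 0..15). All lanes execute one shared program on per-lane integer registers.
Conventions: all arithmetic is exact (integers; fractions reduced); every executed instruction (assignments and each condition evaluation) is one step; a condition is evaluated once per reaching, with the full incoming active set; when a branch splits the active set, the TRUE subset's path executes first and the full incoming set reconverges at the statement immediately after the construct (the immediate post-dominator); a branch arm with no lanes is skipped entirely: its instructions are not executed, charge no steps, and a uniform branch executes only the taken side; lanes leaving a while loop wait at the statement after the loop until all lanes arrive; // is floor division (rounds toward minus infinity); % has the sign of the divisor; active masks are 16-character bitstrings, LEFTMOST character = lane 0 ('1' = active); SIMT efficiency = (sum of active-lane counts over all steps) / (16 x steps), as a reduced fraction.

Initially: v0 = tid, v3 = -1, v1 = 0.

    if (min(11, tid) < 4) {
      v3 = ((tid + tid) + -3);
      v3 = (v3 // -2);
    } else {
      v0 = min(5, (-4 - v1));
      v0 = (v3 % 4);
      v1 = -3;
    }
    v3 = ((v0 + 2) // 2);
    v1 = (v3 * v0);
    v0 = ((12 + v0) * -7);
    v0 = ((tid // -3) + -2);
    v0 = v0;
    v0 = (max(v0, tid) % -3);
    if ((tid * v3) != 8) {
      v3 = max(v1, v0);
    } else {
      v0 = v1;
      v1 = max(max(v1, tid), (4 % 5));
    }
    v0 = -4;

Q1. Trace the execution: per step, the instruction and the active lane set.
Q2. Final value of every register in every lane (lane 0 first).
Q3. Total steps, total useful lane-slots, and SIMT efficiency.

step 0: eval (min(11, tid) < 4)      1111111111111111
step 1: v3 <- ((tid + tid) + -3)     1111000000000000
step 2: v3 <- (v3 // -2)             1111000000000000
step 3: v0 <- min(5, (-4 - v1))      0000111111111111
step 4: v0 <- (v3 % 4)               0000111111111111
step 5: v1 <- -3                     0000111111111111
step 6: v3 <- ((v0 + 2) // 2)        1111111111111111
step 7: v1 <- (v3 * v0)              1111111111111111
step 8: v0 <- ((12 + v0) * -7)       1111111111111111
step 9: v0 <- ((tid // -3) + -2)     1111111111111111
step 10: v0 <- v0                     1111111111111111
step 11: v0 <- (max(v0, tid) % -3)    1111111111111111
step 12: eval ((tid * v3) != 8)       1111111111111111
step 13: v3 <- max(v1, v0)            1111011111111111
step 14: v0 <- v1                     0000100000000000
step 15: v1 <- max(max(v1, tid), (4 % 5)) 0000100000000000
step 16: v0 <- -4                     1111111111111111

Answer: 17 steps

v0: -4,-4,-4,-4,-4,-4,-4,-4,-4,-4,-4,-4,-4,-4,-4,-4
v3: 0,1,4,6,2,6,6,6,6,6,6,6,6,6,6,6
v1: 0,1,4,6,6,6,6,6,6,6,6,6,6,6,6,6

steps = 17; useful = 205; efficiency = 205/272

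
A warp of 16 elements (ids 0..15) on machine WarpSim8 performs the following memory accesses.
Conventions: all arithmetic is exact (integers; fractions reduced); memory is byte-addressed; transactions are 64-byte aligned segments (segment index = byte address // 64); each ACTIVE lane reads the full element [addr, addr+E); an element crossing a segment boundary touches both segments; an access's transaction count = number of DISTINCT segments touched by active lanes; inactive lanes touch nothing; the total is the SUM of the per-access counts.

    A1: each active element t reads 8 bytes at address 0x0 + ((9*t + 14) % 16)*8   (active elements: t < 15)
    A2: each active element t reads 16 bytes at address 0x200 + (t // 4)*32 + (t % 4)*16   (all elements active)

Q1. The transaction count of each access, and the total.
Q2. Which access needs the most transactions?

A1: 2 transactions
A2: 3 transactions

Answer: 2,3; total 5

Answer: A2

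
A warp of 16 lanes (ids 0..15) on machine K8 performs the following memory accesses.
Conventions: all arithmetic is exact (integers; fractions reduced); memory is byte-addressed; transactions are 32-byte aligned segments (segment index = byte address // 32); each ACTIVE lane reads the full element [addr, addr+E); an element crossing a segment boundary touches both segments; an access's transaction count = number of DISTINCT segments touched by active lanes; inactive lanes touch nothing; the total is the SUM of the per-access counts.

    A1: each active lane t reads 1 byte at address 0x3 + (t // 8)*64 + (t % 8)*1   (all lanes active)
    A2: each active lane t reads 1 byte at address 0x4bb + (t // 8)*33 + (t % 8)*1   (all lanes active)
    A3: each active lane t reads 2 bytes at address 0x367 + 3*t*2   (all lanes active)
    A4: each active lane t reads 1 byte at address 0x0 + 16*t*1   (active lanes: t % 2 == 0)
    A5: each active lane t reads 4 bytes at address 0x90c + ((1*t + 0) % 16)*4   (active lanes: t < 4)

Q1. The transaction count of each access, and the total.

A1: 2 transactions
A2: 3 transactions
A3: 4 transactions
A4: 8 transactions
A5: 1 transaction

Answer: 2,3,4,8,1; total 18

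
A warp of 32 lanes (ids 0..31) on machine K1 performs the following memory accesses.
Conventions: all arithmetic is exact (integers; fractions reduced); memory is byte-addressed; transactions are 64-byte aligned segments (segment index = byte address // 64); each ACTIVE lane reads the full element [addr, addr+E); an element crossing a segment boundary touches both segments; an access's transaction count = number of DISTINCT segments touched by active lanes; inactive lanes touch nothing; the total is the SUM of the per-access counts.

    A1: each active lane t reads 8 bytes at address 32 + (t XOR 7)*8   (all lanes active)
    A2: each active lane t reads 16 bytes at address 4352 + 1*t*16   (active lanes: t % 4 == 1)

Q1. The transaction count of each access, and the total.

A1: 5 transactions
A2: 8 transactions

Answer: 5,8; total 13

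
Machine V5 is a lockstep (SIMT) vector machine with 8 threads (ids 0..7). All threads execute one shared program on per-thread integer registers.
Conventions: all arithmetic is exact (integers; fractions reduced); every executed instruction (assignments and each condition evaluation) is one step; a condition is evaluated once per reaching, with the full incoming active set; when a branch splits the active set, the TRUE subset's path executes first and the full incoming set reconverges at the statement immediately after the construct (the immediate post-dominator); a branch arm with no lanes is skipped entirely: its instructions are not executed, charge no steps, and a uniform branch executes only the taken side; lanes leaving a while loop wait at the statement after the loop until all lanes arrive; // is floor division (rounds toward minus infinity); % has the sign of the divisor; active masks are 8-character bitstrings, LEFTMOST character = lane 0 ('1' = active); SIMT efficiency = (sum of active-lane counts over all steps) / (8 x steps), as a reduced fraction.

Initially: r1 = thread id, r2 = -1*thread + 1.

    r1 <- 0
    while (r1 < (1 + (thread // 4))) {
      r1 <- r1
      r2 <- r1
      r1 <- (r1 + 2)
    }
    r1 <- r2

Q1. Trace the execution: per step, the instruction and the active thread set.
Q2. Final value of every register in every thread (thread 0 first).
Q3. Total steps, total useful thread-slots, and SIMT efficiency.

step 0: r1 <- 0                      11111111
step 1: eval (r1 < (1 + (thread // 4))) 11111111
step 2: r1 <- r1                     11111111
step 3: r2 <- r1                     11111111
step 4: r1 <- (r1 + 2)               11111111
step 5: eval (r1 < (1 + (thread // 4))) 11111111
step 6: r1 <- r2                     11111111

Answer: 7 steps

r1: 0,0,0,0,0,0,0,0
r2: 0,0,0,0,0,0,0,0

steps = 7; useful = 56; efficiency = 56/56 = 1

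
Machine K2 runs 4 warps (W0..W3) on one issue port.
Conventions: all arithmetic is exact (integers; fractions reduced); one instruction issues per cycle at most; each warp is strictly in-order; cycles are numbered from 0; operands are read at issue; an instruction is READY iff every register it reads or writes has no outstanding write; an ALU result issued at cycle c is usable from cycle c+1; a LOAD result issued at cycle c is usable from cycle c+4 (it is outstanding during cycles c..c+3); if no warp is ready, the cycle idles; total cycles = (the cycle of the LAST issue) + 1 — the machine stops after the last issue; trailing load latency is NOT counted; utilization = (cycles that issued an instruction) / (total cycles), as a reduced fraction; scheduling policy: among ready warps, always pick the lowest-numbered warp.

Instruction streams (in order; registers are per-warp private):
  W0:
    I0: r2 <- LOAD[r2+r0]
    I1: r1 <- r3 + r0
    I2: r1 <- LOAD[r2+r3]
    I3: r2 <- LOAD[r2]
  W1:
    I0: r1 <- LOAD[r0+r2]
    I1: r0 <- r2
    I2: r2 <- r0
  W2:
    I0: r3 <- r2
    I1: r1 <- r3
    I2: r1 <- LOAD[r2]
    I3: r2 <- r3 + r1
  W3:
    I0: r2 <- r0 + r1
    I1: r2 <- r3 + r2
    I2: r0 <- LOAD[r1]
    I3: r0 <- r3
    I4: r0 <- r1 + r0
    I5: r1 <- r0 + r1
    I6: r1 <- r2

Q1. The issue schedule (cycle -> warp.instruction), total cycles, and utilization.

cycle 0: W0.I0
cycle 1: W0.I1
cycle 2: W1.I0
cycle 3: W1.I1
cycle 4: W0.I2
cycle 5: W0.I3
cycle 6: W1.I2
cycle 7: W2.I0
cycle 8: W2.I1
cycle 9: W2.I2
cycle 10: W3.I0
cycle 11: W3.I1
cycle 12: W3.I2
cycle 13: W2.I3
cycle 14: idle
cycle 15: idle
cycle 16: W3.I3
cycle 17: W3.I4
cycle 18: W3.I5
cycle 19: W3.I6

Answer: 20 cycles, utilization 9/10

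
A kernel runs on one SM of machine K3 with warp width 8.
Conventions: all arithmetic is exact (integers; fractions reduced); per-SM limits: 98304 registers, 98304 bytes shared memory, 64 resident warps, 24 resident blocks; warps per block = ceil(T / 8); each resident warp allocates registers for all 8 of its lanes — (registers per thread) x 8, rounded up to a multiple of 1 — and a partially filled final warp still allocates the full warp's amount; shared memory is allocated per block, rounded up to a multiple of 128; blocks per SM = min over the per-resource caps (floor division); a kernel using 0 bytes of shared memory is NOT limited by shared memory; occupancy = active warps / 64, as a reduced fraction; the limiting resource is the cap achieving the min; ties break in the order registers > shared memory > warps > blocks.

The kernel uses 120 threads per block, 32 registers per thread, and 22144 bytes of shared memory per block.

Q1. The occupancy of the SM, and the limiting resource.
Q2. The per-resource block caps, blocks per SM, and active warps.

Answer: occupancy 15/16, limited by shared memory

registers: 25 blocks
shared memory: 4 blocks
warps: 4 blocks
blocks: 24 blocks

Answer: 4 blocks, 60 active warps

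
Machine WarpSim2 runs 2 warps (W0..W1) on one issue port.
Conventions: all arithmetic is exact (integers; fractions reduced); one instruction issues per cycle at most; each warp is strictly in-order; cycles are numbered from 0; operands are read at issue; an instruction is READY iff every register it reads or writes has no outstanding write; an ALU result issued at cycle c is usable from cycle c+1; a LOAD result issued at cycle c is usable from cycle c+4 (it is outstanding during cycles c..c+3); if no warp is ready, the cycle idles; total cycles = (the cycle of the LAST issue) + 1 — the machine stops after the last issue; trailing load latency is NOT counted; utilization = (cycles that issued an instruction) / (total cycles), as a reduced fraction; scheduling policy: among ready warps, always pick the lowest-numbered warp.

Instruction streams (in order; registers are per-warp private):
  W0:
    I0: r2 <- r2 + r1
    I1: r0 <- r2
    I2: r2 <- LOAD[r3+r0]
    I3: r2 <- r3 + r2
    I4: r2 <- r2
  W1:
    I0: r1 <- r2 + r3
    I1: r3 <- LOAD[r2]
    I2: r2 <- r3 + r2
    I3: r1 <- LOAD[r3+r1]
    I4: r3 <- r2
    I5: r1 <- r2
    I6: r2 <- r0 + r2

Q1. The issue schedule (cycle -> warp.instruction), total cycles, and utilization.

cycle 0: W0.I0
cycle 1: W0.I1
cycle 2: W0.I2
cycle 3: W1.I0
cycle 4: W1.I1
cycle 5: idle
cycle 6: W0.I3
cycle 7: W0.I4
cycle 8: W1.I2
cycle 9: W1.I3
cycle 10: W1.I4
cycle 11: idle
cycle 12: idle
cycle 13: W1.I5
cycle 14: W1.I6

Answer: 15 cycles, utilization 4/5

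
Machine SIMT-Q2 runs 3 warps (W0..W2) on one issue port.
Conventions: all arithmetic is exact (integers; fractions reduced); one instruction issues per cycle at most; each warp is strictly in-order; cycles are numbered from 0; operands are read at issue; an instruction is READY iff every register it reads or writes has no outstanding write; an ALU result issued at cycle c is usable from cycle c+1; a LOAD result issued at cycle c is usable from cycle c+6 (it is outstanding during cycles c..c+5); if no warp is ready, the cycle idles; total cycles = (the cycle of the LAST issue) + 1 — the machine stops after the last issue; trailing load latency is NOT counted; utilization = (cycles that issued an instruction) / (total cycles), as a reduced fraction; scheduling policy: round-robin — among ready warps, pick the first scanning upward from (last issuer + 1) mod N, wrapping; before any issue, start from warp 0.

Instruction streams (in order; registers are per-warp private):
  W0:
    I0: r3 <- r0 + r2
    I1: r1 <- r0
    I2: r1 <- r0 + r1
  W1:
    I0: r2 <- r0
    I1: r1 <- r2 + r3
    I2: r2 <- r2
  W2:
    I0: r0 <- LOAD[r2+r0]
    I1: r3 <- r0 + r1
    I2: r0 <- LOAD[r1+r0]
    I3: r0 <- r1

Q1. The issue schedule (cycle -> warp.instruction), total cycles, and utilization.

cycle 0: W0.I0
cycle 1: W1.I0
cycle 2: W2.I0
cycle 3: W0.I1
cycle 4: W1.I1
cycle 5: W0.I2
cycle 6: W1.I2
cycle 7: idle
cycle 8: W2.I1
cycle 9: W2.I2
cycle 10: idle
cycle 11: idle
cycle 12: idle
cycle 13: idle
cycle 14: idle
cycle 15: W2.I3

Answer: 16 cycles, utilization 5/8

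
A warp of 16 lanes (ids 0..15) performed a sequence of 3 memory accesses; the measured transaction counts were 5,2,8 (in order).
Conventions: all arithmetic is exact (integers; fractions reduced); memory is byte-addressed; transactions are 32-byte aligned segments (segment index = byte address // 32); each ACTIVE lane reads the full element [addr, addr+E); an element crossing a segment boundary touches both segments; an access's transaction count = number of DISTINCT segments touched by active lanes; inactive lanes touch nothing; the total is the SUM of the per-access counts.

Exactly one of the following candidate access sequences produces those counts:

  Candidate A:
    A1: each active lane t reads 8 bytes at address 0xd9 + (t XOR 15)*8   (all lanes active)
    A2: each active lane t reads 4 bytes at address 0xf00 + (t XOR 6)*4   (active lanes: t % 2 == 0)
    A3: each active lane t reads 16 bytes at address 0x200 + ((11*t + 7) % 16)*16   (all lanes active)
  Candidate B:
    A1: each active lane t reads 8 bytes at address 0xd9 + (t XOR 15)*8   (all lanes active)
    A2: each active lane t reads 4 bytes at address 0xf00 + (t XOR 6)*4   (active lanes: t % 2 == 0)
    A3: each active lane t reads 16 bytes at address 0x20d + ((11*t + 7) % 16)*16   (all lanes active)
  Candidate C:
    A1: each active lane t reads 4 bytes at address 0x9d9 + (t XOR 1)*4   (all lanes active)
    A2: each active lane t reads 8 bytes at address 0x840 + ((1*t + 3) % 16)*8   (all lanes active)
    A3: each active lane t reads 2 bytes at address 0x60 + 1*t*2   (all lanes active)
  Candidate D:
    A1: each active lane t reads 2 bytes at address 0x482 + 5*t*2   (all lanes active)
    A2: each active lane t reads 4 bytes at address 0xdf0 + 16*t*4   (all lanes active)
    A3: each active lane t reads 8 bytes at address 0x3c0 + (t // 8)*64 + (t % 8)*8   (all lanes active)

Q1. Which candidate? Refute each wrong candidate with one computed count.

B: A3 gives 9 transactions, not 8
C: A1 gives 3 transactions, not 5
D: A2 gives 16 transactions, not 2
A: all counts match (5,2,8)

Answer: A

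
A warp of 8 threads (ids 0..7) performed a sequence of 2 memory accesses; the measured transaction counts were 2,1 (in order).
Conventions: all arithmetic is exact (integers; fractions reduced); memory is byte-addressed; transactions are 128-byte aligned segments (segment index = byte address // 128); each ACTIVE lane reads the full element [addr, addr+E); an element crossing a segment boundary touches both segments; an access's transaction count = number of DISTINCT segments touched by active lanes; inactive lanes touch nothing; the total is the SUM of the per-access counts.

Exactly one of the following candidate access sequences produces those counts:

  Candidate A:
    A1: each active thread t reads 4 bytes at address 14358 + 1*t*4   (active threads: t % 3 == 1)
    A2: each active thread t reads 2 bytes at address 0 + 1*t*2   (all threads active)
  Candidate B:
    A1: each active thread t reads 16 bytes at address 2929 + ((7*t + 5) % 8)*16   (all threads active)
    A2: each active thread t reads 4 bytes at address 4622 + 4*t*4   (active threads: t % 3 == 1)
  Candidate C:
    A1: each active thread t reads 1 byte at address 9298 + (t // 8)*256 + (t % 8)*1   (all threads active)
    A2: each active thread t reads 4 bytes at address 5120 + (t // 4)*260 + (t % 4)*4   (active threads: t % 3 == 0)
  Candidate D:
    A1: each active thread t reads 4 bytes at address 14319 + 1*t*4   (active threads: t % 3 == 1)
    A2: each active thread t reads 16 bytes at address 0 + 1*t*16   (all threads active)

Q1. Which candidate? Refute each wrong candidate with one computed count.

A: A1 gives 1 transaction, not 2
B: A2 gives 2 transactions, not 1
C: A1 gives 1 transaction, not 2
D: all counts match (2,1)

Answer: D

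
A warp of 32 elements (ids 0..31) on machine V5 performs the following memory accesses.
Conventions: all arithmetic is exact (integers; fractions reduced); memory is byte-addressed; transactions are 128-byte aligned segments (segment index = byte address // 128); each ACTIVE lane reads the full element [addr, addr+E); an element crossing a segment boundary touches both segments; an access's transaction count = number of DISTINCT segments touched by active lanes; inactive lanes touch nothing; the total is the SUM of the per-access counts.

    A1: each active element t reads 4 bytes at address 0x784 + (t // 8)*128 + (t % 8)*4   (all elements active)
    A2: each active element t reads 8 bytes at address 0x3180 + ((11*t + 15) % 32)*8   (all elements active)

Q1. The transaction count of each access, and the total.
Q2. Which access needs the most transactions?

A1: 4 transactions
A2: 2 transactions

Answer: 4,2; total 6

Answer: A1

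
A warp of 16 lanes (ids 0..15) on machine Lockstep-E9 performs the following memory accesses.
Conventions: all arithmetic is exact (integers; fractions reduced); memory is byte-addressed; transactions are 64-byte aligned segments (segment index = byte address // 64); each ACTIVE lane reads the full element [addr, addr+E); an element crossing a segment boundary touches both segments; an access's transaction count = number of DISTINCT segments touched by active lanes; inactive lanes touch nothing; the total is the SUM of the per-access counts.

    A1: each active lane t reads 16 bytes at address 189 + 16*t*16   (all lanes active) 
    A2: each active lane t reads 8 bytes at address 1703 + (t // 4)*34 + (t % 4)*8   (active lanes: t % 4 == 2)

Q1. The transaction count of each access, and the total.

A1: 32 transactions
A2: 3 transactions

Answer: 32,3; total 35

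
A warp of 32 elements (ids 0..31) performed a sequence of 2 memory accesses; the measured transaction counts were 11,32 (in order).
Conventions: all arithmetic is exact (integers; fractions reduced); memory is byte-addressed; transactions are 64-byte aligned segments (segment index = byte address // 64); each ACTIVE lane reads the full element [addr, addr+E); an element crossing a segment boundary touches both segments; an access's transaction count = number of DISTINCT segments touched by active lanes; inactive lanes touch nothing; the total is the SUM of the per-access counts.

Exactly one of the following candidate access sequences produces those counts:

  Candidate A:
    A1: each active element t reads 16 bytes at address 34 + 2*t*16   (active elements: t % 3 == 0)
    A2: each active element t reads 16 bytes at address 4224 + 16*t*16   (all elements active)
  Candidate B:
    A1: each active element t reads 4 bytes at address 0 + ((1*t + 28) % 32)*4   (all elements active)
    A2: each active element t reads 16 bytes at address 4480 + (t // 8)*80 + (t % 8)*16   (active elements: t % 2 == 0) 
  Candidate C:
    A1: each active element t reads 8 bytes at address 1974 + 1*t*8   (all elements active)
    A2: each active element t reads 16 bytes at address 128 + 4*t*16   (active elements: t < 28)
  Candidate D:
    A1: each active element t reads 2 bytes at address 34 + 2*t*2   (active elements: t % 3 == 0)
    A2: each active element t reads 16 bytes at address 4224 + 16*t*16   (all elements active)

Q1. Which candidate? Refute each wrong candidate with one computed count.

B: A1 gives 2 transactions, not 11
C: A1 gives 5 transactions, not 11
D: A1 gives 3 transactions, not 11
A: all counts match (11,32)

Answer: A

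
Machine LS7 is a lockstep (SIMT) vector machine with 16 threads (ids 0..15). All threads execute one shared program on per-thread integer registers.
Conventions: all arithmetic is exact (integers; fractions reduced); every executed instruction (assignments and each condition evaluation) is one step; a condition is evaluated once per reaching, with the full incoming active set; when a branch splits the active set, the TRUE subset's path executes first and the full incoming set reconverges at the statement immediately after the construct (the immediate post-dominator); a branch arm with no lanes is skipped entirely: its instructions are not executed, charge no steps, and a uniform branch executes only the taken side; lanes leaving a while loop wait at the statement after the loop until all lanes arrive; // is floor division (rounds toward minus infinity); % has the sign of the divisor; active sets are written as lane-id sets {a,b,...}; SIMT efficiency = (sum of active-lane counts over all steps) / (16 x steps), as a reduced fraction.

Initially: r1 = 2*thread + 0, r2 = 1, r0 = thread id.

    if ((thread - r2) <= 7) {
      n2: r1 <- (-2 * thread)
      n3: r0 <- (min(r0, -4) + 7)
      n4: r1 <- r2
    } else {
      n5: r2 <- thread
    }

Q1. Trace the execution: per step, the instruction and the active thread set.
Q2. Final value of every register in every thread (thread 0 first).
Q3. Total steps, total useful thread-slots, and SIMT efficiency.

step 0: eval ((thread - r2) <= 7)    {0,1,2,3,4,5,6,7,8,9,10,11,12,13,14,15}
step 1: r1 <- (-2 * thread)          {0,1,2,3,4,5,6,7,8}
step 2: r0 <- (min(r0, -4) + 7)      {0,1,2,3,4,5,6,7,8}
step 3: r1 <- r2                     {0,1,2,3,4,5,6,7,8}
step 4: r2 <- thread                 {9,10,11,12,13,14,15}

Answer: 5 steps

r1: 1,1,1,1,1,1,1,1,1,18,20,22,24,26,28,30
r2: 1,1,1,1,1,1,1,1,1,9,10,11,12,13,14,15
r0: 3,3,3,3,3,3,3,3,3,9,10,11,12,13,14,15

steps = 5; useful = 50; efficiency = 50/80 = 5/8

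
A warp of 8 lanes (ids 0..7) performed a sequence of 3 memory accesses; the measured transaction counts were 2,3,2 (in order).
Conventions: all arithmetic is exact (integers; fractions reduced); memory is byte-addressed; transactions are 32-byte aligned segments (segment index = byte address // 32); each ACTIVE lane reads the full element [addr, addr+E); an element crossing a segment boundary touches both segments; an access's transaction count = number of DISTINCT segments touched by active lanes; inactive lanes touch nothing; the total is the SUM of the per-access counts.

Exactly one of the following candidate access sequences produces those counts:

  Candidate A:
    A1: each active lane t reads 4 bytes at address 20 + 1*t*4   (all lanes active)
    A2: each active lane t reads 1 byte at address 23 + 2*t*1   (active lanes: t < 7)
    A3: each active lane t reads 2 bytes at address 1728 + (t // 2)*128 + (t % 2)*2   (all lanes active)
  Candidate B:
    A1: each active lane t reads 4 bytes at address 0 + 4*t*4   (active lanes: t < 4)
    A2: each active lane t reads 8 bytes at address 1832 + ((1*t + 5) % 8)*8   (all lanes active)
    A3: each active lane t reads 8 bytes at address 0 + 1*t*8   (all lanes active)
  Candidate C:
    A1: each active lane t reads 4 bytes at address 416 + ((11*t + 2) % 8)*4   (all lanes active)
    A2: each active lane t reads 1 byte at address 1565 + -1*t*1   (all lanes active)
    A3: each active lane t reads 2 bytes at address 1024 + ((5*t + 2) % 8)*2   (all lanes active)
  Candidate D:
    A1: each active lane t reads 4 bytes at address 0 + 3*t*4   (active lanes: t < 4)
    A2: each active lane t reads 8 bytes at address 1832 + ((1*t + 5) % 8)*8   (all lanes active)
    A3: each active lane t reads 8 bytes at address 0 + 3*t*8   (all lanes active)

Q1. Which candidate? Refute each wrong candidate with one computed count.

A: A2 gives 2 transactions, not 3
C: A1 gives 1 transaction, not 2
D: A3 gives 6 transactions, not 2
B: all counts match (2,3,2)

Answer: B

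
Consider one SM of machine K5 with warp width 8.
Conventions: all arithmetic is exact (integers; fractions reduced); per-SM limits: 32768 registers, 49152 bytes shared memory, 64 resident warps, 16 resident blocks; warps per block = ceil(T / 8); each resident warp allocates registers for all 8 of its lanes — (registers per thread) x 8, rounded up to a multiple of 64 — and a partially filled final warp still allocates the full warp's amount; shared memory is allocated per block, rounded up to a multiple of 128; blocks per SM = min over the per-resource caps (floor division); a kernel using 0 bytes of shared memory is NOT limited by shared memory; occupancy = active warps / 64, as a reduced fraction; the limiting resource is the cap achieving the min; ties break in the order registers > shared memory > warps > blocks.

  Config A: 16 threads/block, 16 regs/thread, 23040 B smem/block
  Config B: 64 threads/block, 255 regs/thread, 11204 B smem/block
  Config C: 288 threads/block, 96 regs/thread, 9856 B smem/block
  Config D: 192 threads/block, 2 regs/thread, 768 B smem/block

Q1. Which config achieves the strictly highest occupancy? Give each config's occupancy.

occupancies: A 1/16, B 1/4, C 9/16, D 3/4

Answer: D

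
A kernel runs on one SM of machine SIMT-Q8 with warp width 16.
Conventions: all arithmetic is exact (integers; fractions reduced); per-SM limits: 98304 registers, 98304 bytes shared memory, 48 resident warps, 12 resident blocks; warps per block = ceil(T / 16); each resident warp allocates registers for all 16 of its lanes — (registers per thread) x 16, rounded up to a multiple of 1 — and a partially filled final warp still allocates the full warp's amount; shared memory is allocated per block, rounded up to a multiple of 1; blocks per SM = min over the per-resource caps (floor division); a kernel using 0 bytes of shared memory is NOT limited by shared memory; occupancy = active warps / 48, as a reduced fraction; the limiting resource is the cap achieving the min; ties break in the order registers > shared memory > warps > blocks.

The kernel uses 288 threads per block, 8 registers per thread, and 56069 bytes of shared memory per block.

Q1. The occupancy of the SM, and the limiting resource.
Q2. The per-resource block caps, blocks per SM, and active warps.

Answer: occupancy 3/8, limited by shared memory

registers: 42 blocks
shared memory: 1 block
warps: 2 blocks
blocks: 12 blocks

Answer: 1 block, 18 active warps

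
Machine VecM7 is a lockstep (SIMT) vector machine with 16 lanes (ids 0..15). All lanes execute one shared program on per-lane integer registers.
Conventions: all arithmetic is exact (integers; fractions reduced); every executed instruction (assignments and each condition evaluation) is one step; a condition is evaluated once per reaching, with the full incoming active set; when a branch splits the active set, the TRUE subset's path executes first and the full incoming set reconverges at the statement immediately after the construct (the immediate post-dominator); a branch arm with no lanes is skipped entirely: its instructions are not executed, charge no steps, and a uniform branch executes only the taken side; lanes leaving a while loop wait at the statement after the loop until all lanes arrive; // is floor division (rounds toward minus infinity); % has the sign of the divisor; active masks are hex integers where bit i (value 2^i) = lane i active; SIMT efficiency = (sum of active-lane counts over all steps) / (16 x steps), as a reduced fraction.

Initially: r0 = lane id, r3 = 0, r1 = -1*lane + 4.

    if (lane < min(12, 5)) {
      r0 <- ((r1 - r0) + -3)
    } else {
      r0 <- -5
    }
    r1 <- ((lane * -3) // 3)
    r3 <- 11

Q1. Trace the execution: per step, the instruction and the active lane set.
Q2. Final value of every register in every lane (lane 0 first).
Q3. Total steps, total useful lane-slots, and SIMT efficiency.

step 0: eval (lane < min(12, 5))     0xffff
step 1: r0 <- ((r1 - r0) + -3)       0x001f
step 2: r0 <- -5                     0xffe0
step 3: r1 <- ((lane * -3) // 3)     0xffff
step 4: r3 <- 11                     0xffff

Answer: 5 steps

r0: 1,-1,-3,-5,-7,-5,-5,-5,-5,-5,-5,-5,-5,-5,-5,-5
r3: 11,11,11,11,11,11,11,11,11,11,11,11,11,11,11,11
r1: 0,-1,-2,-3,-4,-5,-6,-7,-8,-9,-10,-11,-12,-13,-14,-15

steps = 5; useful = 64; efficiency = 64/80 = 4/5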